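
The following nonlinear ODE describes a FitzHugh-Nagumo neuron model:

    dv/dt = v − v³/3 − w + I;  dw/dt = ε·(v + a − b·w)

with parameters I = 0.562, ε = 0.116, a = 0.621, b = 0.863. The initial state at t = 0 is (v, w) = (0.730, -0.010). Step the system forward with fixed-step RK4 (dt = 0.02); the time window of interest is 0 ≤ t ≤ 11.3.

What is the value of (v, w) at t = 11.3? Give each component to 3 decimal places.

(v, w) = (0.315, 1.433)

t=0.000: state=(0.730, -0.010)
step 1 (dt=0.02): k1=(1.172, 0.158), k2=(1.176, 0.159), k3=(1.176, 0.159), k4=(1.180, 0.160); state += dt/6·(k1+2k2+2k3+k4)
t=0.020: state=(0.754, -0.007)
t=0.040: state=(0.777, -0.004)
t=0.060: state=(0.801, -0.000)
continuing one RK4 step at a time; state shown every 25 steps (Δt=0.5):
t=0.500: state=(1.312, 0.084)
t=1.000: state=(1.686, 0.201)
t=1.500: state=(1.805, 0.326)
t=2.000: state=(1.807, 0.448)
t=2.500: state=(1.773, 0.562)
t=3.000: state=(1.727, 0.669)
t=3.500: state=(1.677, 0.768)
t=4.000: state=(1.626, 0.859)
t=4.500: state=(1.574, 0.943)
t=5.000: state=(1.520, 1.019)
t=5.500: state=(1.465, 1.089)
t=6.000: state=(1.409, 1.152)
t=6.500: state=(1.351, 1.209)
t=7.000: state=(1.291, 1.260)
t=7.500: state=(1.227, 1.305)
t=8.000: state=(1.159, 1.344)
t=8.500: state=(1.085, 1.377)
t=9.000: state=(1.002, 1.404)
t=9.500: state=(0.908, 1.424)
t=10.000: state=(0.796, 1.438)
t=10.500: state=(0.655, 1.444)
t=11.000: state=(0.466, 1.441)
t=11.300: state=(0.315, 1.433)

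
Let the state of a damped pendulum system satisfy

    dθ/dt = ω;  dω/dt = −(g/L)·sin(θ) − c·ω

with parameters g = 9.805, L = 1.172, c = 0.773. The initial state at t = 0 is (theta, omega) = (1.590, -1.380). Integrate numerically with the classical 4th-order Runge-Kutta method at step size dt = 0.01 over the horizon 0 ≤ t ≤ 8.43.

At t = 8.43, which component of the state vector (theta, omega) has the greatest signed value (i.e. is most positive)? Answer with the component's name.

t=0.000: state=(1.590, -1.380)
step 1 (dt=0.01): k1=(-1.380, -7.298), k2=(-1.416, -7.270), k3=(-1.416, -7.271), k4=(-1.453, -7.243); state += dt/6·(k1+2k2+2k3+k4)
t=0.010: state=(1.576, -1.453)
t=0.020: state=(1.561, -1.525)
t=0.030: state=(1.545, -1.596)
continuing one RK4 step at a time; state shown every 50 steps (Δt=0.5):
t=0.500: state=(0.195, -3.504)
t=1.000: state=(-0.975, -0.651)
t=1.500: state=(-0.505, 2.115)
t=2.000: state=(0.488, 1.221)
t=2.500: state=(0.483, -1.079)
t=3.000: state=(-0.196, -1.152)
t=3.500: state=(-0.377, 0.440)
t=4.000: state=(0.038, 0.897)
t=4.500: state=(0.265, -0.083)
t=5.000: state=(0.037, -0.630)
t=5.500: state=(-0.171, -0.091)
t=6.000: state=(-0.065, 0.407)
t=6.500: state=(0.102, 0.155)
t=7.000: state=(0.067, -0.241)
t=7.500: state=(-0.054, -0.160)
t=8.000: state=(-0.058, 0.128)
t=8.430: state=(0.013, 0.157)
compare at T: theta=0.013, omega=0.157

largest component: omega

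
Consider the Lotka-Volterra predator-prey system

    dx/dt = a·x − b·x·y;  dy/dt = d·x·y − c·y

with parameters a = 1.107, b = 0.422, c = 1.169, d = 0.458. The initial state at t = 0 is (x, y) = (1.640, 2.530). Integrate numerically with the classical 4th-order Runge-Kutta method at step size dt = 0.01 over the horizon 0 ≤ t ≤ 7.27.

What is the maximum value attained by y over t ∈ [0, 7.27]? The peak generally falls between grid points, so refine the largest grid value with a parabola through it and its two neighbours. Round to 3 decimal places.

t=0.000: state=(1.640, 2.530)
step 1 (dt=0.01): k1=(0.065, -1.057), k2=(0.068, -1.055), k3=(0.068, -1.055), k4=(0.072, -1.052); state += dt/6·(k1+2k2+2k3+k4)
t=0.010: state=(1.641, 2.519)
t=0.020: state=(1.641, 2.509)
t=0.030: state=(1.642, 2.499)
continuing one RK4 step at a time; state shown every 25 steps (Δt=0.25):
t=0.250: state=(1.678, 2.283)
t=0.500: state=(1.760, 2.074)
t=0.750: state=(1.882, 1.907)
t=1.000: state=(2.044, 1.782)
t=1.250: state=(2.244, 1.700)
t=1.500: state=(2.479, 1.663)
t=1.750: state=(2.743, 1.673)
t=2.000: state=(3.024, 1.738)
t=2.250: state=(3.300, 1.864)
t=2.500: state=(3.541, 2.060)
t=2.750: state=(3.707, 2.331)
t=3.000: state=(3.757, 2.671)
t=3.250: state=(3.664, 3.054)
t=3.500: state=(3.432, 3.427)
t=3.750: state=(3.101, 3.721)
t=4.000: state=(2.735, 3.880)
t=4.250: state=(2.392, 3.883)
t=4.500: state=(2.107, 3.749)
t=4.750: state=(1.893, 3.516)
t=5.000: state=(1.748, 3.232)
t=5.250: state=(1.666, 2.932)
t=5.500: state=(1.637, 2.643)
t=5.750: state=(1.657, 2.382)
t=6.000: state=(1.721, 2.157)
t=6.250: state=(1.826, 1.972)
t=6.500: state=(1.971, 1.829)
t=6.750: state=(2.156, 1.729)
t=7.000: state=(2.377, 1.673)
t=7.250: state=(2.630, 1.663)
t=7.270: state=(2.652, 1.664)
largest grid value and its neighbours: y(4.120)=3.90088, y(4.130)=3.90098, y(4.140)=3.90084
parabola through these three points peaks at t≈4.129 with y≈3.90098

max y = 3.901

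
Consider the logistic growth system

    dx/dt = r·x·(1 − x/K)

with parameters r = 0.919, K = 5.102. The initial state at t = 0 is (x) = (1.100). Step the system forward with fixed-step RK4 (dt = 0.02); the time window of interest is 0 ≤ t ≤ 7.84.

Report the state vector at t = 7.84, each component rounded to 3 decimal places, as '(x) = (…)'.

(x) = (5.088)

t=0.000: state=(1.100)
step 1 (dt=0.02): k1=(0.793), k2=(0.797), k3=(0.797), k4=(0.801); state += dt/6·(k1+2k2+2k3+k4)
t=0.020: state=(1.116)
t=0.040: state=(1.132)
t=0.060: state=(1.148)
continuing one RK4 step at a time; state shown every 25 steps (Δt=0.5):
t=0.500: state=(1.547)
t=1.000: state=(2.081)
t=1.500: state=(2.662)
t=2.000: state=(3.231)
t=2.500: state=(3.736)
t=3.000: state=(4.145)
t=3.500: state=(4.452)
t=4.000: state=(4.672)
t=4.500: state=(4.821)
t=5.000: state=(4.921)
t=5.500: state=(4.986)
t=6.000: state=(5.028)
t=6.500: state=(5.055)
t=7.000: state=(5.072)
t=7.500: state=(5.083)
t=7.840: state=(5.088)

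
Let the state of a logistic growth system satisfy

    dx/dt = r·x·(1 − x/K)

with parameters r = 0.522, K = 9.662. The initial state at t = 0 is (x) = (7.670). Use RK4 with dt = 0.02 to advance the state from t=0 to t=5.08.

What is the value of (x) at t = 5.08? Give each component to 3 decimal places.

(x) = (9.488)

t=0.000: state=(7.670)
step 1 (dt=0.02): k1=(0.825), k2=(0.823), k3=(0.823), k4=(0.820); state += dt/6·(k1+2k2+2k3+k4)
t=0.020: state=(7.686)
t=0.040: state=(7.703)
t=0.060: state=(7.719)
continuing one RK4 step at a time; state shown every 10 steps (Δt=0.2):
t=0.200: state=(7.830)
t=0.400: state=(7.980)
t=0.600: state=(8.120)
t=0.800: state=(8.251)
t=1.000: state=(8.372)
t=1.200: state=(8.484)
t=1.400: state=(8.588)
t=1.600: state=(8.684)
t=1.800: state=(8.772)
t=2.000: state=(8.853)
t=2.200: state=(8.927)
t=2.400: state=(8.995)
t=2.600: state=(9.057)
t=2.800: state=(9.113)
t=3.000: state=(9.165)
t=3.200: state=(9.212)
t=3.400: state=(9.255)
t=3.600: state=(9.293)
t=3.800: state=(9.329)
t=4.000: state=(9.361)
t=4.200: state=(9.390)
t=4.400: state=(9.416)
t=4.600: state=(9.440)
t=4.800: state=(9.461)
t=5.000: state=(9.481)
t=5.080: state=(9.488)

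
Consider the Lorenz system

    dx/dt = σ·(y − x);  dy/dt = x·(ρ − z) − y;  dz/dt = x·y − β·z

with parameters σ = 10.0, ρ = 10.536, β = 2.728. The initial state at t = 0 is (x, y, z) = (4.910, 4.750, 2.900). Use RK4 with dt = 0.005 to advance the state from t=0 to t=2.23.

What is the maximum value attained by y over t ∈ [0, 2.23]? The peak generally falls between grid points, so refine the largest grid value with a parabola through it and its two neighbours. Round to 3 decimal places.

t=0.000: state=(4.910, 4.750, 2.900)
step 1 (dt=0.005): k1=(-1.600, 32.743, 15.411), k2=(-0.741, 32.441, 15.689), k3=(-0.770, 32.455, 15.694), k4=(0.061, 32.166, 15.975); state += dt/6·(k1+2k2+2k3+k4)
t=0.005: state=(4.906, 4.912, 2.978)
t=0.010: state=(4.910, 5.072, 3.060)
t=0.015: state=(4.922, 5.229, 3.144)
continuing one RK4 step at a time; state shown every 20 steps (Δt=0.1):
t=0.100: state=(5.897, 7.597, 5.139)
t=0.200: state=(7.642, 9.104, 9.053)
t=0.300: state=(8.210, 7.699, 13.008)
t=0.400: state=(6.748, 4.619, 13.973)
t=0.500: state=(4.601, 2.682, 12.367)
t=0.600: state=(3.139, 2.144, 10.182)
t=0.700: state=(2.541, 2.289, 8.279)
t=0.800: state=(2.551, 2.792, 6.856)
t=0.900: state=(2.989, 3.618, 5.991)
t=1.000: state=(3.799, 4.783, 5.811)
t=1.100: state=(4.925, 6.160, 6.536)
t=1.200: state=(6.140, 7.241, 8.293)
t=1.300: state=(6.901, 7.218, 10.559)
t=1.400: state=(6.679, 5.952, 12.028)
t=1.500: state=(5.650, 4.458, 11.947)
t=1.600: state=(4.538, 3.591, 10.843)
t=1.700: state=(3.837, 3.391, 9.499)
t=1.800: state=(3.630, 3.645, 8.359)
t=1.900: state=(3.833, 4.210, 7.635)
t=2.000: state=(4.350, 4.989, 7.460)
t=2.100: state=(5.060, 5.807, 7.921)
t=2.200: state=(5.756, 6.349, 8.949)
t=2.230: state=(5.918, 6.403, 9.319)
largest grid value and its neighbours: y(0.200)=9.10353, y(0.205)=9.11059, y(0.210)=9.10941
parabola through these three points peaks at t≈0.207 with y≈9.11112

max y = 9.111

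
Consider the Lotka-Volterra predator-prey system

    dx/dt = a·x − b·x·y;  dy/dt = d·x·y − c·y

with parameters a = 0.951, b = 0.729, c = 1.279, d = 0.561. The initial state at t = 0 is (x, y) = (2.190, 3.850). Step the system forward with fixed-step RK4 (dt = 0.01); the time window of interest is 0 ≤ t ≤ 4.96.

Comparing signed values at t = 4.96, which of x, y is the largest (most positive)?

t=0.000: state=(2.190, 3.850)
step 1 (dt=0.01): k1=(-4.064, -0.194), k2=(-4.025, -0.238), k3=(-4.025, -0.237), k4=(-3.985, -0.281); state += dt/6·(k1+2k2+2k3+k4)
t=0.010: state=(2.150, 3.848)
t=0.020: state=(2.110, 3.844)
t=0.030: state=(2.072, 3.840)
continuing one RK4 step at a time; state shown every 20 steps (Δt=0.2):
t=0.200: state=(1.527, 3.662)
t=0.400: state=(1.111, 3.282)
t=0.600: state=(0.860, 2.835)
t=0.800: state=(0.711, 2.396)
t=1.000: state=(0.625, 1.998)
t=1.200: state=(0.579, 1.655)
t=1.400: state=(0.563, 1.366)
t=1.600: state=(0.568, 1.127)
t=1.800: state=(0.591, 0.931)
t=2.000: state=(0.632, 0.772)
t=2.200: state=(0.690, 0.643)
t=2.400: state=(0.765, 0.540)
t=2.600: state=(0.861, 0.458)
t=2.800: state=(0.979, 0.393)
t=3.000: state=(1.122, 0.343)
t=3.200: state=(1.295, 0.304)
t=3.400: state=(1.501, 0.275)
t=3.600: state=(1.747, 0.255)
t=3.800: state=(2.038, 0.244)
t=4.000: state=(2.379, 0.242)
t=4.200: state=(2.776, 0.250)
t=4.400: state=(3.233, 0.272)
t=4.600: state=(3.749, 0.311)
t=4.800: state=(4.314, 0.378)
t=4.960: state=(4.784, 0.464)
compare at T: x=4.784, y=0.464

largest component: x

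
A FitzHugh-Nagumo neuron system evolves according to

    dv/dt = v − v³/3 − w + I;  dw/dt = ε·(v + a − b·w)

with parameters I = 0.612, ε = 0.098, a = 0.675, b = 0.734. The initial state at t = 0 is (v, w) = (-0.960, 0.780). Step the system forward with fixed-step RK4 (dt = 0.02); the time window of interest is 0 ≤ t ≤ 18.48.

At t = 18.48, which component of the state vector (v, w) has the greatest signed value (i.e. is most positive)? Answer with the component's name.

largest component: v

t=0.000: state=(-0.960, 0.780)
step 1 (dt=0.02): k1=(-0.833, -0.084), k2=(-0.833, -0.085), k3=(-0.833, -0.085), k4=(-0.832, -0.086); state += dt/6·(k1+2k2+2k3+k4)
t=0.020: state=(-0.977, 0.778)
t=0.040: state=(-0.993, 0.777)
t=0.060: state=(-1.010, 0.775)
continuing one RK4 step at a time; state shown every 50 steps (Δt=1):
t=1.000: state=(-1.584, 0.665)
t=2.000: state=(-1.693, 0.525)
t=3.000: state=(-1.648, 0.394)
t=4.000: state=(-1.581, 0.278)
t=5.000: state=(-1.509, 0.176)
t=6.000: state=(-1.436, 0.089)
t=7.000: state=(-1.360, 0.014)
t=8.000: state=(-1.282, -0.048)
t=9.000: state=(-1.199, -0.098)
t=10.000: state=(-1.109, -0.137)
t=11.000: state=(-1.008, -0.164)
t=12.000: state=(-0.888, -0.178)
t=13.000: state=(-0.728, -0.179)
t=14.000: state=(-0.478, -0.160)
t=15.000: state=(0.021, -0.110)
t=16.000: state=(1.105, 0.011)
t=17.000: state=(1.826, 0.222)
t=18.000: state=(1.838, 0.446)
t=18.480: state=(1.802, 0.546)
compare at T: v=1.802, w=0.546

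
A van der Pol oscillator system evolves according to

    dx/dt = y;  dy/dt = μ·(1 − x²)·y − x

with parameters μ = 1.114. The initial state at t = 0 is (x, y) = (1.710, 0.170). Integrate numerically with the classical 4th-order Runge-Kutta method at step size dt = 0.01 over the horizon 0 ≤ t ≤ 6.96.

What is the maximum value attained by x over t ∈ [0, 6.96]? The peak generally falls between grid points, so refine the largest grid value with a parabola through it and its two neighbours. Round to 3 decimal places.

max x = 2.010

t=0.000: state=(1.710, 0.170)
step 1 (dt=0.01): k1=(0.170, -2.074), k2=(0.160, -2.054), k3=(0.160, -2.054), k4=(0.149, -2.033); state += dt/6·(k1+2k2+2k3+k4)
t=0.010: state=(1.712, 0.149)
t=0.020: state=(1.713, 0.129)
t=0.030: state=(1.714, 0.110)
continuing one RK4 step at a time; state shown every 25 steps (Δt=0.25):
t=0.250: state=(1.698, -0.232)
t=0.500: state=(1.607, -0.472)
t=0.750: state=(1.467, -0.644)
t=1.000: state=(1.286, -0.808)
t=1.250: state=(1.060, -1.007)
t=1.500: state=(0.776, -1.285)
t=1.750: state=(0.406, -1.698)
t=2.000: state=(-0.087, -2.265)
t=2.250: state=(-0.720, -2.734)
t=2.500: state=(-1.382, -2.366)
t=2.750: state=(-1.829, -1.165)
t=3.000: state=(-1.989, -0.211)
t=3.250: state=(-1.976, 0.247)
t=3.500: state=(-1.886, 0.455)
t=3.750: state=(-1.756, 0.576)
t=4.000: state=(-1.599, 0.679)
t=4.250: state=(-1.416, 0.795)
t=4.500: state=(-1.198, 0.950)
t=4.750: state=(-0.934, 1.176)
t=5.000: state=(-0.601, 1.519)
t=5.250: state=(-0.161, 2.028)
t=5.500: state=(0.422, 2.618)
t=5.750: state=(1.108, 2.715)
t=6.000: state=(1.683, 1.736)
t=6.250: state=(1.961, 0.554)
t=6.500: state=(2.007, -0.097)
t=6.750: state=(1.943, -0.383)
t=6.960: state=(1.848, -0.508)
largest grid value and its neighbours: x(6.440)=2.00992, x(6.450)=2.00997, x(6.460)=2.00982
parabola through these three points peaks at t≈6.447 with x≈2.00998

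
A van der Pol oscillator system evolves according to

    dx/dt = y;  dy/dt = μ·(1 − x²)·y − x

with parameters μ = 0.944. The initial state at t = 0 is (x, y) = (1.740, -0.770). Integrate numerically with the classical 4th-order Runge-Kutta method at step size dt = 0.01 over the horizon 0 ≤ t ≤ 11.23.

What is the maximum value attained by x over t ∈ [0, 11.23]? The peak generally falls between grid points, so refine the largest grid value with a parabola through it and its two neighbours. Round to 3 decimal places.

max x = 2.008

t=0.000: state=(1.740, -0.770)
step 1 (dt=0.01): k1=(-0.770, -0.266), k2=(-0.771, -0.270), k3=(-0.771, -0.270), k4=(-0.773, -0.273); state += dt/6·(k1+2k2+2k3+k4)
t=0.010: state=(1.732, -0.773)
t=0.020: state=(1.725, -0.775)
t=0.030: state=(1.717, -0.778)
continuing one RK4 step at a time; state shown every 50 steps (Δt=0.5):
t=0.500: state=(1.308, -0.990)
t=1.000: state=(0.706, -1.479)
t=1.500: state=(-0.251, -2.400)
t=2.000: state=(-1.502, -2.075)
t=2.500: state=(-2.013, -0.138)
t=3.000: state=(-1.884, 0.510)
t=3.500: state=(-1.561, 0.773)
t=4.000: state=(-1.099, 1.102)
t=4.500: state=(-0.405, 1.750)
t=5.000: state=(0.706, 2.611)
t=5.500: state=(1.795, 1.276)
t=6.000: state=(1.996, -0.196)
t=6.500: state=(1.776, -0.614)
t=7.000: state=(1.405, -0.875)
t=7.500: state=(0.874, -1.293)
t=8.000: state=(0.043, -2.114)
t=8.500: state=(-1.192, -2.468)
t=9.000: state=(-1.961, -0.524)
t=9.500: state=(-1.938, 0.408)
t=10.000: state=(-1.651, 0.709)
t=10.500: state=(-1.229, 1.001)
t=11.000: state=(-0.608, 1.544)
t=11.230: state=(-0.209, 1.950)
largest grid value and its neighbours: x(5.880)=2.00815, x(5.890)=2.00815, x(5.900)=2.00796
parabola through these three points peaks at t≈5.885 with x≈2.00818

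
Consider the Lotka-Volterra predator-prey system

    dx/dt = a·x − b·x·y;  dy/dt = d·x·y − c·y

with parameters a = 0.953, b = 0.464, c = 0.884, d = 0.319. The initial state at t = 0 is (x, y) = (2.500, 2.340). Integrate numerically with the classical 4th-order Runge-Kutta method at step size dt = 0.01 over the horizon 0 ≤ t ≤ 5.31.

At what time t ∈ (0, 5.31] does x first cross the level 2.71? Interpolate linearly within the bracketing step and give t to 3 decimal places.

t = 2.740

t=0.000: state=(2.500, 2.340)
step 1 (dt=0.01): k1=(-0.332, -0.202), k2=(-0.331, -0.204), k3=(-0.331, -0.204), k4=(-0.329, -0.205); state += dt/6·(k1+2k2+2k3+k4)
t=0.010: state=(2.497, 2.338)
t=0.020: state=(2.493, 2.336)
t=0.030: state=(2.490, 2.334)
continuing one RK4 step at a time; state shown every 20 steps (Δt=0.2):
t=0.200: state=(2.439, 2.295)
t=0.400: state=(2.391, 2.244)
t=0.600: state=(2.355, 2.187)
t=0.800: state=(2.333, 2.128)
t=1.000: state=(2.323, 2.069)
t=1.200: state=(2.326, 2.011)
t=1.400: state=(2.342, 1.955)
t=1.600: state=(2.369, 1.904)
t=1.800: state=(2.407, 1.858)
t=2.000: state=(2.456, 1.818)
t=2.200: state=(2.515, 1.785)
t=2.400: state=(2.581, 1.760)
t=2.600: state=(2.655, 1.742)
t=2.730: state=(2.706, 1.736)
next step: t=2.740: state=(2.710, 1.736) — x has crossed 2.71
linear interpolation between t=2.730 (2.70610) and t=2.740 (2.71010) → t≈2.740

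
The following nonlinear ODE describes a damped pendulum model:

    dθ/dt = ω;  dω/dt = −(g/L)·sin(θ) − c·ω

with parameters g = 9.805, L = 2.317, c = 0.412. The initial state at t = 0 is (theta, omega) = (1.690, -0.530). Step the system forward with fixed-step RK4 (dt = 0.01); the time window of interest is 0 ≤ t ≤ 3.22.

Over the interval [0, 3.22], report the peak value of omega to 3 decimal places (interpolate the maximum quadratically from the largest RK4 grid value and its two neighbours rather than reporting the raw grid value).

t=0.000: state=(1.690, -0.530)
step 1 (dt=0.01): k1=(-0.530, -3.983), k2=(-0.550, -3.976), k3=(-0.550, -3.977), k4=(-0.570, -3.970); state += dt/6·(k1+2k2+2k3+k4)
t=0.010: state=(1.685, -0.570)
t=0.020: state=(1.679, -0.609)
t=0.030: state=(1.672, -0.649)
continuing one RK4 step at a time; state shown every 20 steps (Δt=0.2):
t=0.200: state=(1.506, -1.299)
t=0.400: state=(1.176, -1.985)
t=0.600: state=(0.724, -2.486)
t=0.800: state=(0.204, -2.648)
t=1.000: state=(-0.307, -2.391)
t=1.200: state=(-0.729, -1.794)
t=1.400: state=(-1.013, -1.025)
t=1.600: state=(-1.137, -0.224)
t=1.800: state=(-1.106, 0.530)
t=2.000: state=(-0.932, 1.183)
t=2.200: state=(-0.644, 1.667)
t=2.400: state=(-0.283, 1.897)
t=2.600: state=(0.094, 1.820)
t=2.800: state=(0.426, 1.461)
t=3.000: state=(0.666, 0.917)
t=3.200: state=(0.788, 0.298)
t=3.220: state=(0.794, 0.236)
largest grid value and its neighbours: omega(2.440)=1.90645, omega(2.450)=1.90687, omega(2.460)=1.90651
parabola through these three points peaks at t≈2.450 with omega≈1.90687

max omega = 1.907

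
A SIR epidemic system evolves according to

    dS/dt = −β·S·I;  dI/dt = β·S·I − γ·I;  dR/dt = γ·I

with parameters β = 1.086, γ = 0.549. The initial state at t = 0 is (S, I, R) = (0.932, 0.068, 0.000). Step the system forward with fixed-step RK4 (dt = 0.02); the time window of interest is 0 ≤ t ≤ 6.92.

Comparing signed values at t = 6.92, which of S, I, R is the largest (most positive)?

largest component: R

t=0.000: state=(0.932, 0.068, 0.000)
step 1 (dt=0.02): k1=(-0.069, 0.031, 0.037), k2=(-0.069, 0.032, 0.038), k3=(-0.069, 0.032, 0.038), k4=(-0.069, 0.032, 0.038); state += dt/6·(k1+2k2+2k3+k4)
t=0.020: state=(0.931, 0.069, 0.001)
t=0.040: state=(0.929, 0.069, 0.002)
t=0.060: state=(0.928, 0.070, 0.002)
continuing one RK4 step at a time; state shown every 25 steps (Δt=0.5):
t=0.500: state=(0.894, 0.085, 0.021)
t=1.000: state=(0.850, 0.104, 0.047)
t=1.500: state=(0.799, 0.123, 0.078)
t=2.000: state=(0.743, 0.142, 0.114)
t=2.500: state=(0.685, 0.159, 0.156)
t=3.000: state=(0.626, 0.173, 0.202)
t=3.500: state=(0.568, 0.182, 0.250)
t=4.000: state=(0.514, 0.185, 0.301)
t=4.500: state=(0.465, 0.184, 0.351)
t=5.000: state=(0.422, 0.177, 0.401)
t=5.500: state=(0.384, 0.168, 0.449)
t=6.000: state=(0.351, 0.156, 0.493)
t=6.500: state=(0.324, 0.142, 0.534)
t=6.920: state=(0.305, 0.130, 0.565)
compare at T: S=0.305, I=0.130, R=0.565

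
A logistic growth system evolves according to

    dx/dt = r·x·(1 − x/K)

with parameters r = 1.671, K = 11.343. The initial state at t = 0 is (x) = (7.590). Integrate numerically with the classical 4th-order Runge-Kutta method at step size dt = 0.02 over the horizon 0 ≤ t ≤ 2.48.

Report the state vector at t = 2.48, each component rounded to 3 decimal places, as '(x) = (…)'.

(x) = (11.255)

t=0.000: state=(7.590)
step 1 (dt=0.02): k1=(4.196), k2=(4.172), k3=(4.172), k4=(4.148); state += dt/6·(k1+2k2+2k3+k4)
t=0.020: state=(7.673)
t=0.040: state=(7.756)
t=0.060: state=(7.837)
continuing one RK4 step at a time; state shown every 5 steps (Δt=0.1):
t=0.100: state=(7.997)
t=0.200: state=(8.377)
t=0.300: state=(8.729)
t=0.400: state=(9.050)
t=0.500: state=(9.340)
t=0.600: state=(9.601)
t=0.700: state=(9.833)
t=0.800: state=(10.039)
t=0.900: state=(10.220)
t=1.000: state=(10.378)
t=1.100: state=(10.516)
t=1.200: state=(10.635)
t=1.300: state=(10.738)
t=1.400: state=(10.827)
t=1.500: state=(10.903)
t=1.600: state=(10.969)
t=1.700: state=(11.025)
t=1.800: state=(11.073)
t=1.900: state=(11.113)
t=2.000: state=(11.148)
t=2.100: state=(11.178)
t=2.200: state=(11.203)
t=2.300: state=(11.224)
t=2.400: state=(11.242)
t=2.480: state=(11.255)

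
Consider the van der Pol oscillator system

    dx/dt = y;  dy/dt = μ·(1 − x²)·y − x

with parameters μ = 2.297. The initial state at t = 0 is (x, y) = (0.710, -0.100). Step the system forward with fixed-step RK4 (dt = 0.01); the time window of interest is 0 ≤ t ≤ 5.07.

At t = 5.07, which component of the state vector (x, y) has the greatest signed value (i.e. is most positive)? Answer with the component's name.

largest component: y

t=0.000: state=(0.710, -0.100)
step 1 (dt=0.01): k1=(-0.100, -0.824), k2=(-0.104, -0.828), k3=(-0.104, -0.828), k4=(-0.108, -0.833); state += dt/6·(k1+2k2+2k3+k4)
t=0.010: state=(0.709, -0.108)
t=0.020: state=(0.708, -0.117)
t=0.030: state=(0.707, -0.125)
continuing one RK4 step at a time; state shown every 20 steps (Δt=0.2):
t=0.200: state=(0.672, -0.284)
t=0.400: state=(0.593, -0.521)
t=0.600: state=(0.458, -0.851)
t=0.800: state=(0.241, -1.358)
t=1.000: state=(-0.105, -2.158)
t=1.200: state=(-0.635, -3.109)
t=1.400: state=(-1.277, -2.993)
t=1.600: state=(-1.723, -1.389)
t=1.800: state=(-1.872, -0.261)
t=2.000: state=(-1.877, 0.141)
t=2.200: state=(-1.833, 0.270)
t=2.400: state=(-1.774, 0.321)
t=2.600: state=(-1.706, 0.354)
t=2.800: state=(-1.632, 0.385)
t=3.000: state=(-1.552, 0.420)
t=3.200: state=(-1.464, 0.464)
t=3.400: state=(-1.365, 0.521)
t=3.600: state=(-1.254, 0.600)
t=3.800: state=(-1.123, 0.713)
t=4.000: state=(-0.964, 0.889)
t=4.200: state=(-0.760, 1.182)
t=4.400: state=(-0.477, 1.705)
t=4.600: state=(-0.049, 2.660)
t=4.800: state=(0.615, 3.955)
t=5.000: state=(1.421, 3.582)
t=5.070: state=(1.645, 2.779)
compare at T: x=1.645, y=2.779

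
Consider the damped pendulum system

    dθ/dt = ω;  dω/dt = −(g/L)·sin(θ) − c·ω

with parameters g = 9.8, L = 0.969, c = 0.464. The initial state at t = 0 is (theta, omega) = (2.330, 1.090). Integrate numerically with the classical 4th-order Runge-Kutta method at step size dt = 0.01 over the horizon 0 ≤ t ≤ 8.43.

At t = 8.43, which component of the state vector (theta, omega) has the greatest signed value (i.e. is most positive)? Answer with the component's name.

largest component: omega

t=0.000: state=(2.330, 1.090)
step 1 (dt=0.01): k1=(1.090, -7.842), k2=(1.051, -7.786), k3=(1.051, -7.787), k4=(1.012, -7.732); state += dt/6·(k1+2k2+2k3+k4)
t=0.010: state=(2.341, 1.012)
t=0.020: state=(2.350, 0.935)
t=0.030: state=(2.359, 0.860)
continuing one RK4 step at a time; state shown every 50 steps (Δt=0.5):
t=0.500: state=(1.994, -2.475)
t=1.000: state=(-0.140, -5.065)
t=1.500: state=(-1.600, -0.329)
t=2.000: state=(-0.607, 3.843)
t=2.500: state=(1.060, 1.621)
t=3.000: state=(0.725, -2.632)
t=3.500: state=(-0.693, -1.890)
t=4.000: state=(-0.662, 1.841)
t=4.500: state=(0.473, 1.741)
t=5.000: state=(0.556, -1.340)
t=5.500: state=(-0.341, -1.474)
t=6.000: state=(-0.451, 1.015)
t=6.500: state=(0.258, 1.201)
t=7.000: state=(0.360, -0.792)
t=7.500: state=(-0.202, -0.960)
t=8.000: state=(-0.285, 0.631)
t=8.430: state=(0.104, 0.879)
compare at T: theta=0.104, omega=0.879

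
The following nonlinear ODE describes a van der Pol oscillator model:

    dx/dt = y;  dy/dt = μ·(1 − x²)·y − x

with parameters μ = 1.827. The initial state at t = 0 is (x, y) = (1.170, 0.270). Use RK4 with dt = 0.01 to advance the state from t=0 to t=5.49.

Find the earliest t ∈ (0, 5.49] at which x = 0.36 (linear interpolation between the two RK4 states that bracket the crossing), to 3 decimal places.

t=0.000: state=(1.170, 0.270)
step 1 (dt=0.01): k1=(0.270, -1.352), k2=(0.263, -1.350), k3=(0.263, -1.350), k4=(0.256, -1.348); state += dt/6·(k1+2k2+2k3+k4)
t=0.010: state=(1.173, 0.256)
t=0.020: state=(1.175, 0.243)
t=0.030: state=(1.177, 0.230)
continuing one RK4 step at a time; state shown every 20 steps (Δt=0.2):
t=0.200: state=(1.198, 0.012)
t=0.400: state=(1.177, -0.211)
t=0.600: state=(1.115, -0.405)
t=0.800: state=(1.016, -0.594)
t=1.000: state=(0.876, -0.811)
t=1.200: state=(0.686, -1.102)
t=1.400: state=(0.425, -1.541)
t=1.440: state=(0.361, -1.655)
next step: t=1.450: state=(0.345, -1.686) — x has crossed 0.36
linear interpolation between t=1.440 (0.36149) and t=1.450 (0.34478) → t≈1.441

t = 1.441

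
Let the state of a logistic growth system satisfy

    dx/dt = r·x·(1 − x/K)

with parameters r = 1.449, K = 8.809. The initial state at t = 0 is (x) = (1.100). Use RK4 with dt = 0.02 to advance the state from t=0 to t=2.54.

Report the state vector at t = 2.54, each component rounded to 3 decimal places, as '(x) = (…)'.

(x) = (7.486)

t=0.000: state=(1.100)
step 1 (dt=0.02): k1=(1.395), k2=(1.410), k3=(1.410), k4=(1.425); state += dt/6·(k1+2k2+2k3+k4)
t=0.020: state=(1.128)
t=0.040: state=(1.157)
t=0.060: state=(1.186)
continuing one RK4 step at a time; state shown every 5 steps (Δt=0.1):
t=0.100: state=(1.247)
t=0.200: state=(1.411)
t=0.300: state=(1.591)
t=0.400: state=(1.788)
t=0.500: state=(2.004)
t=0.600: state=(2.237)
t=0.700: state=(2.487)
t=0.800: state=(2.754)
t=0.900: state=(3.035)
t=1.000: state=(3.330)
t=1.100: state=(3.635)
t=1.200: state=(3.947)
t=1.300: state=(4.265)
t=1.400: state=(4.584)
t=1.500: state=(4.901)
t=1.600: state=(5.213)
t=1.700: state=(5.517)
t=1.800: state=(5.810)
t=1.900: state=(6.089)
t=2.000: state=(6.354)
t=2.100: state=(6.602)
t=2.200: state=(6.833)
t=2.300: state=(7.046)
t=2.400: state=(7.242)
t=2.500: state=(7.420)
t=2.540: state=(7.486)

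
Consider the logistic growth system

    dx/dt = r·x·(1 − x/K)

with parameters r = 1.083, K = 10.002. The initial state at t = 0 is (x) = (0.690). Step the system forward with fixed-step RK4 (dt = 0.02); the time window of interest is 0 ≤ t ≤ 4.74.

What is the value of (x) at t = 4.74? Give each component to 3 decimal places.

t=0.000: state=(0.690)
step 1 (dt=0.02): k1=(0.696), k2=(0.702), k3=(0.702), k4=(0.709); state += dt/6·(k1+2k2+2k3+k4)
t=0.020: state=(0.704)
t=0.040: state=(0.718)
t=0.060: state=(0.733)
continuing one RK4 step at a time; state shown every 10 steps (Δt=0.2):
t=0.200: state=(0.843)
t=0.400: state=(1.026)
t=0.600: state=(1.243)
t=0.800: state=(1.499)
t=1.000: state=(1.796)
t=1.200: state=(2.137)
t=1.400: state=(2.524)
t=1.600: state=(2.954)
t=1.800: state=(3.424)
t=2.000: state=(3.927)
t=2.200: state=(4.454)
t=2.400: state=(4.993)
t=2.600: state=(5.533)
t=2.800: state=(6.060)
t=3.000: state=(6.564)
t=3.200: state=(7.035)
t=3.400: state=(7.466)
t=3.600: state=(7.854)
t=3.800: state=(8.197)
t=4.000: state=(8.495)
t=4.200: state=(8.752)
t=4.400: state=(8.970)
t=4.600: state=(9.154)
t=4.740: state=(9.265)

(x) = (9.265)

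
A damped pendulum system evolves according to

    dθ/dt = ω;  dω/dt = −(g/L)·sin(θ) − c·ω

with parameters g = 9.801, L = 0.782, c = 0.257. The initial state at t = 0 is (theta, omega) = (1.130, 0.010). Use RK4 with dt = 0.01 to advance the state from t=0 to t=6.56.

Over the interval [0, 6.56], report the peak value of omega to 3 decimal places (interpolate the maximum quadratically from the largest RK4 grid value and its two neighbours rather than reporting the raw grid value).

t=0.000: state=(1.130, 0.010)
step 1 (dt=0.01): k1=(0.010, -11.338), k2=(-0.047, -11.323), k3=(-0.047, -11.322), k4=(-0.103, -11.306); state += dt/6·(k1+2k2+2k3+k4)
t=0.010: state=(1.130, -0.103)
t=0.020: state=(1.128, -0.216)
t=0.030: state=(1.125, -0.329)
continuing one RK4 step at a time; state shown every 25 steps (Δt=0.25):
t=0.250: state=(0.796, -2.556)
t=0.500: state=(-0.019, -3.562)
t=0.750: state=(-0.770, -2.107)
t=1.000: state=(-0.982, 0.453)
t=1.250: state=(-0.575, 2.632)
t=1.500: state=(0.185, 3.055)
t=1.750: state=(0.772, 1.386)
t=2.000: state=(0.822, -0.974)
t=2.250: state=(0.342, -2.646)
t=2.500: state=(-0.341, -2.459)
t=2.750: state=(-0.749, -0.641)
t=3.000: state=(-0.641, 1.439)
t=3.250: state=(-0.114, 2.509)
t=3.500: state=(0.459, 1.785)
t=3.750: state=(0.684, -0.065)
t=4.000: state=(0.440, -1.760)
t=4.250: state=(-0.089, -2.192)
t=4.500: state=(-0.523, -1.075)
t=4.750: state=(-0.574, 0.669)
t=5.000: state=(-0.233, 1.879)
t=5.250: state=(0.248, 1.722)
t=5.500: state=(0.527, 0.389)
t=5.750: state=(0.429, -1.113)
t=6.000: state=(0.041, -1.781)
t=6.250: state=(-0.351, -1.160)
t=6.500: state=(-0.475, 0.212)
t=6.560: state=(-0.452, 0.543)
largest grid value and its neighbours: omega(1.410)=3.17791, omega(1.420)=3.17995, omega(1.430)=3.17801
parabola through these three points peaks at t≈1.420 with omega≈3.17995

max omega = 3.180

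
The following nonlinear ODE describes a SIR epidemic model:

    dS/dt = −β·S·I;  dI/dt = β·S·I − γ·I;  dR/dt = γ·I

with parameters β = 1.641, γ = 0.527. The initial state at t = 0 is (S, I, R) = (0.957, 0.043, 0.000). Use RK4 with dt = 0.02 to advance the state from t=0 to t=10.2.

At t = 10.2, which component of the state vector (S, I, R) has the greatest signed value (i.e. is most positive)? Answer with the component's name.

largest component: R

t=0.000: state=(0.957, 0.043, 0.000)
step 1 (dt=0.02): k1=(-0.068, 0.045, 0.023), k2=(-0.068, 0.045, 0.023), k3=(-0.068, 0.045, 0.023), k4=(-0.069, 0.046, 0.023); state += dt/6·(k1+2k2+2k3+k4)
t=0.020: state=(0.956, 0.044, 0.000)
t=0.040: state=(0.954, 0.045, 0.001)
t=0.060: state=(0.953, 0.046, 0.001)
continuing one RK4 step at a time; state shown every 25 steps (Δt=0.5):
t=0.500: state=(0.914, 0.071, 0.015)
t=1.000: state=(0.848, 0.113, 0.039)
t=1.500: state=(0.756, 0.168, 0.076)
t=2.000: state=(0.643, 0.229, 0.128)
t=2.500: state=(0.520, 0.284, 0.196)
t=3.000: state=(0.405, 0.319, 0.276)
t=3.500: state=(0.310, 0.328, 0.362)
t=4.000: state=(0.238, 0.315, 0.447)
t=4.500: state=(0.186, 0.288, 0.526)
t=5.000: state=(0.149, 0.253, 0.598)
t=5.500: state=(0.123, 0.218, 0.660)
t=6.000: state=(0.104, 0.183, 0.713)
t=6.500: state=(0.091, 0.153, 0.757)
t=7.000: state=(0.081, 0.126, 0.793)
t=7.500: state=(0.074, 0.103, 0.823)
t=8.000: state=(0.068, 0.084, 0.848)
t=8.500: state=(0.064, 0.068, 0.868)
t=9.000: state=(0.061, 0.055, 0.884)
t=9.500: state=(0.059, 0.044, 0.897)
t=10.000: state=(0.057, 0.036, 0.908)
t=10.200: state=(0.056, 0.033, 0.911)
compare at T: S=0.056, I=0.033, R=0.911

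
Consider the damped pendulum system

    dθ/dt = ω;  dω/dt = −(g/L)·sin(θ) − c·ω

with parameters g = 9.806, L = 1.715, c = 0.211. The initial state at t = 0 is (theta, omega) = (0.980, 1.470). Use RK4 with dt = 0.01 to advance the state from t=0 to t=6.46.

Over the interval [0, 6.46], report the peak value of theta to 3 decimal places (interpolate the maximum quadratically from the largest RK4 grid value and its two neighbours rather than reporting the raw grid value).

max theta = 1.186

t=0.000: state=(0.980, 1.470)
step 1 (dt=0.01): k1=(1.470, -5.059), k2=(1.445, -5.077), k3=(1.445, -5.076), k4=(1.419, -5.094); state += dt/6·(k1+2k2+2k3+k4)
t=0.010: state=(0.994, 1.419)
t=0.020: state=(1.008, 1.368)
t=0.030: state=(1.022, 1.317)
continuing one RK4 step at a time; state shown every 25 steps (Δt=0.25):
t=0.250: state=(1.184, 0.149)
t=0.500: state=(1.059, -1.127)
t=0.750: state=(0.643, -2.125)
t=1.000: state=(0.049, -2.488)
t=1.250: state=(-0.530, -2.017)
t=1.500: state=(-0.911, -0.976)
t=1.750: state=(-1.004, 0.233)
t=2.000: state=(-0.804, 1.332)
t=2.250: state=(-0.370, 2.044)
t=2.500: state=(0.161, 2.080)
t=2.750: state=(0.612, 1.433)
t=3.000: state=(0.846, 0.411)
t=3.250: state=(0.814, -0.658)
t=3.500: state=(0.535, -1.509)
t=3.750: state=(0.100, -1.871)
t=4.000: state=(-0.346, -1.595)
t=4.250: state=(-0.656, -0.826)
t=4.500: state=(-0.743, 0.134)
t=4.750: state=(-0.596, 1.009)
t=5.000: state=(-0.266, 1.549)
t=5.250: state=(0.134, 1.559)
t=5.500: state=(0.469, 1.051)
t=5.750: state=(0.635, 0.247)
t=6.000: state=(0.590, -0.586)
t=6.250: state=(0.360, -1.206)
t=6.460: state=(0.079, -1.411)
largest grid value and its neighbours: theta(0.270)=1.18564, theta(0.280)=1.18580, theta(0.290)=1.18544
parabola through these three points peaks at t≈0.278 with theta≈1.18581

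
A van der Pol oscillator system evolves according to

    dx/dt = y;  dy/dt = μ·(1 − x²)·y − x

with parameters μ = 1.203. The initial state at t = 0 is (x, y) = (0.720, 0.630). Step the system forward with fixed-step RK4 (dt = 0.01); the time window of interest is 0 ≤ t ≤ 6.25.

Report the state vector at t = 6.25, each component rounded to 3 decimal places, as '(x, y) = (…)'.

t=0.000: state=(0.720, 0.630)
step 1 (dt=0.01): k1=(0.630, -0.355), k2=(0.628, -0.363), k3=(0.628, -0.363), k4=(0.626, -0.370); state += dt/6·(k1+2k2+2k3+k4)
t=0.010: state=(0.726, 0.626)
t=0.020: state=(0.733, 0.623)
t=0.030: state=(0.739, 0.619)
continuing one RK4 step at a time; state shown every 25 steps (Δt=0.25):
t=0.250: state=(0.863, 0.495)
t=0.500: state=(0.961, 0.286)
t=0.750: state=(1.003, 0.041)
t=1.000: state=(0.982, -0.209)
t=1.250: state=(0.899, -0.456)
t=1.500: state=(0.752, -0.720)
t=1.750: state=(0.534, -1.035)
t=2.000: state=(0.227, -1.446)
t=2.250: state=(-0.197, -1.955)
t=2.500: state=(-0.741, -2.333)
t=2.750: state=(-1.305, -2.026)
t=3.000: state=(-1.695, -1.052)
t=3.250: state=(-1.846, -0.219)
t=3.500: state=(-1.839, 0.223)
t=3.750: state=(-1.753, 0.443)
t=4.000: state=(-1.624, 0.579)
t=4.250: state=(-1.464, 0.699)
t=4.500: state=(-1.272, 0.840)
t=4.750: state=(-1.040, 1.035)
t=5.000: state=(-0.747, 1.328)
t=5.250: state=(-0.362, 1.784)
t=5.500: state=(0.161, 2.422)
t=5.750: state=(0.837, 2.878)
t=6.000: state=(1.506, 2.253)
t=6.250: state=(1.900, 0.913)

(x, y) = (1.900, 0.913)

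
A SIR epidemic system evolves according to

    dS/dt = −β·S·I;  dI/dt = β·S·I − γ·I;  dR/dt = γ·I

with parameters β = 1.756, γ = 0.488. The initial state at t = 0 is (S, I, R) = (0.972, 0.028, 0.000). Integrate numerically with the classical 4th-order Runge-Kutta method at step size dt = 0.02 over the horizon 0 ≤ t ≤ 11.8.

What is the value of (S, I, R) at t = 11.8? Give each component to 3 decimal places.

t=0.000: state=(0.972, 0.028, 0.000)
step 1 (dt=0.02): k1=(-0.048, 0.034, 0.014), k2=(-0.048, 0.035, 0.014), k3=(-0.048, 0.035, 0.014), k4=(-0.049, 0.035, 0.014); state += dt/6·(k1+2k2+2k3+k4)
t=0.020: state=(0.971, 0.029, 0.000)
t=0.040: state=(0.970, 0.029, 0.001)
t=0.060: state=(0.969, 0.030, 0.001)
continuing one RK4 step at a time; state shown every 25 steps (Δt=0.5):
t=0.500: state=(0.940, 0.051, 0.009)
t=1.000: state=(0.885, 0.089, 0.026)
t=1.500: state=(0.799, 0.146, 0.054)
t=2.000: state=(0.681, 0.220, 0.099)
t=2.500: state=(0.543, 0.295, 0.162)
t=3.000: state=(0.408, 0.351, 0.241)
t=3.500: state=(0.296, 0.374, 0.330)
t=4.000: state=(0.214, 0.365, 0.421)
t=4.500: state=(0.157, 0.336, 0.507)
t=5.000: state=(0.119, 0.297, 0.584)
t=5.500: state=(0.093, 0.255, 0.652)
t=6.000: state=(0.076, 0.215, 0.709)
t=6.500: state=(0.064, 0.179, 0.757)
t=7.000: state=(0.055, 0.148, 0.797)
t=7.500: state=(0.049, 0.121, 0.830)
t=8.000: state=(0.045, 0.099, 0.856)
t=8.500: state=(0.041, 0.081, 0.878)
t=9.000: state=(0.039, 0.065, 0.896)
t=9.500: state=(0.037, 0.053, 0.910)
t=10.000: state=(0.035, 0.043, 0.922)
t=10.500: state=(0.034, 0.035, 0.931)
t=11.000: state=(0.033, 0.028, 0.939)
t=11.500: state=(0.032, 0.022, 0.945)
t=11.800: state=(0.032, 0.020, 0.948)

(S, I, R) = (0.032, 0.020, 0.948)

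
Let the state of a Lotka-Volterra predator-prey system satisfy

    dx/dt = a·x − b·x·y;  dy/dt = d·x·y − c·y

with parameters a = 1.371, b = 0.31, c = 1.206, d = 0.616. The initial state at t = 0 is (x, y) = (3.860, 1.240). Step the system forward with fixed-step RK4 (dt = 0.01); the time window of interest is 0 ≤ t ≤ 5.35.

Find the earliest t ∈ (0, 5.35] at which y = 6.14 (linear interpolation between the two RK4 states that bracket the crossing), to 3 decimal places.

t=0.000: state=(3.860, 1.240)
step 1 (dt=0.01): k1=(3.808, 1.453), k2=(3.818, 1.476), k3=(3.818, 1.476), k4=(3.828, 1.500); state += dt/6·(k1+2k2+2k3+k4)
t=0.010: state=(3.898, 1.255)
t=0.020: state=(3.937, 1.270)
t=0.030: state=(3.975, 1.286)
continuing one RK4 step at a time; state shown every 20 steps (Δt=0.2):
t=0.200: state=(4.649, 1.645)
t=0.400: state=(5.408, 2.404)
t=0.600: state=(5.893, 3.807)
t=0.790: state=(5.750, 6.028)
next step: t=0.800: state=(5.720, 6.170) — y has crossed 6.14
linear interpolation between t=0.790 (6.02838) and t=0.800 (6.17031) → t≈0.798

t = 0.798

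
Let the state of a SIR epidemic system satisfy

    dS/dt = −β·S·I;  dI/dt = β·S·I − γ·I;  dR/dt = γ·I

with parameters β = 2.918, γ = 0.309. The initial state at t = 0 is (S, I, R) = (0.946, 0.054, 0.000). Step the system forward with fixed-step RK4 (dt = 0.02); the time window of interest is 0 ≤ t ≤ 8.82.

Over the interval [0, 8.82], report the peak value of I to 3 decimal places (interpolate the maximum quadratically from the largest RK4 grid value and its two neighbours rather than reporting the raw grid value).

max I = 0.662

t=0.000: state=(0.946, 0.054, 0.000)
step 1 (dt=0.02): k1=(-0.149, 0.132, 0.017), k2=(-0.152, 0.135, 0.017), k3=(-0.153, 0.135, 0.017), k4=(-0.156, 0.139, 0.018); state += dt/6·(k1+2k2+2k3+k4)
t=0.020: state=(0.943, 0.057, 0.000)
t=0.040: state=(0.940, 0.060, 0.001)
t=0.060: state=(0.936, 0.063, 0.001)
continuing one RK4 step at a time; state shown every 25 steps (Δt=0.5):
t=0.500: state=(0.814, 0.170, 0.016)
t=1.000: state=(0.544, 0.397, 0.059)
t=1.500: state=(0.258, 0.604, 0.138)
t=2.000: state=(0.101, 0.662, 0.237)
t=2.500: state=(0.039, 0.624, 0.337)
t=3.000: state=(0.017, 0.555, 0.428)
t=3.500: state=(0.008, 0.484, 0.509)
t=4.000: state=(0.004, 0.418, 0.578)
t=4.500: state=(0.002, 0.360, 0.638)
t=5.000: state=(0.001, 0.309, 0.690)
t=5.500: state=(0.001, 0.265, 0.734)
t=6.000: state=(0.001, 0.227, 0.772)
t=6.500: state=(0.000, 0.195, 0.804)
t=7.000: state=(0.000, 0.167, 0.832)
t=7.500: state=(0.000, 0.143, 0.856)
t=8.000: state=(0.000, 0.123, 0.877)
t=8.500: state=(0.000, 0.105, 0.894)
t=8.820: state=(0.000, 0.095, 0.904)
largest grid value and its neighbours: I(1.960)=0.66218, I(1.980)=0.66221, I(2.000)=0.66208
parabola through these three points peaks at t≈1.974 with I≈0.66222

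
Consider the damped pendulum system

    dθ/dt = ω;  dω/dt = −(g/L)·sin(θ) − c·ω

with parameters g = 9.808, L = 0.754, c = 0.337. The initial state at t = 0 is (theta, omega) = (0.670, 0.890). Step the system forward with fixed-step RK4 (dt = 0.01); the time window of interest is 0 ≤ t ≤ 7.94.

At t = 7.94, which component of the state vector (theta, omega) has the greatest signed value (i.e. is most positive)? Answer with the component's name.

t=0.000: state=(0.670, 0.890)
step 1 (dt=0.01): k1=(0.890, -8.378), k2=(0.848, -8.409), k3=(0.848, -8.407), k4=(0.806, -8.436); state += dt/6·(k1+2k2+2k3+k4)
t=0.010: state=(0.678, 0.806)
t=0.020: state=(0.686, 0.721)
t=0.030: state=(0.693, 0.636)
continuing one RK4 step at a time; state shown every 50 steps (Δt=0.5):
t=0.500: state=(0.160, -2.325)
t=1.000: state=(-0.614, -0.010)
t=1.500: state=(0.077, 1.973)
t=2.000: state=(0.489, -0.681)
t=2.500: state=(-0.244, -1.411)
t=3.000: state=(-0.322, 1.105)
t=3.500: state=(0.328, 0.767)
t=4.000: state=(0.144, -1.238)
t=4.500: state=(-0.333, -0.165)
t=5.000: state=(0.010, 1.113)
t=5.500: state=(0.277, -0.304)
t=6.000: state=(-0.121, -0.817)
t=6.500: state=(-0.185, 0.589)
t=7.000: state=(0.177, 0.449)
t=7.500: state=(0.083, -0.683)
t=7.940: state=(-0.173, -0.242)
compare at T: theta=-0.173, omega=-0.242

largest component: theta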